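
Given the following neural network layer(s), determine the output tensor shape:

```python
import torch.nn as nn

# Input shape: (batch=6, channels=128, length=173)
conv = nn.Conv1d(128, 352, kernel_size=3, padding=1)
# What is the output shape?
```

Input: (6, 128, 173) -> Output: (6, 352, 173)

Answer: (6, 352, 173)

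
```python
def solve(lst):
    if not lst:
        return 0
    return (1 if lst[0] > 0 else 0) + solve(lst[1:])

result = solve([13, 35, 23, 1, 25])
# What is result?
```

Count of positive elements in [13, 35, 23, 1, 25] = 5

Answer: 5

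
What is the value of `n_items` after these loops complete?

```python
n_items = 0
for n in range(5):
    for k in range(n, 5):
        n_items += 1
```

Upper triangle: 5 + 4 + ... + 1
`n_items` takes the values: 0 → 1 → 2 → 3 → 4 → 5 → 6 → 7 → 8 → 9 → 10 → 11 → 12 → 13 → 14 → 15

Answer: 15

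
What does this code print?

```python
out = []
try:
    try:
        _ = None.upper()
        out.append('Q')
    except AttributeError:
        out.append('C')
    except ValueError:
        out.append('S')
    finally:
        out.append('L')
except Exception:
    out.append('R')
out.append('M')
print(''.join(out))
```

Execution trace: 'C' (inner except AttributeError) → 'L' (inner finally) → 'M' (after the try/except). Output: CLM

Answer: CLM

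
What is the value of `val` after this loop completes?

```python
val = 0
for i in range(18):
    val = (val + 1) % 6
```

Increment mod 6, 18 times = 0
`val` takes the values: 0 → 1 → 2 → 3 → 4 → 5 → 0 → 1 → 2 → 3 → 4 → 5 → 0 → 1 → 2 → 3 → 4 → 5 → 0

Answer: 0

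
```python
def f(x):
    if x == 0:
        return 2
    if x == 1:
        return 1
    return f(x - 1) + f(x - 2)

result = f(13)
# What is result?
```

Build up from base cases: f(0)=2, f(1)=1, f(2)=3, f(3)=4, f(4)=7, f(5)=11, f(6)=18, ..., f(13)=521

Answer: 521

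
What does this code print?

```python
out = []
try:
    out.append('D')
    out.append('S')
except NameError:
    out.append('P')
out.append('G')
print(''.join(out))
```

Execution trace: 'D' (try body) → 'S' (try body, no exception) → 'G' (after the try/except). Output: DSG

Answer: DSG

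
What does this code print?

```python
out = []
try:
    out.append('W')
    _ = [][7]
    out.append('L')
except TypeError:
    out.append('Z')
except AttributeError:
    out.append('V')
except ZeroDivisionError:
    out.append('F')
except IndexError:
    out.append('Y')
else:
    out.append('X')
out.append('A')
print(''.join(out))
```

Execution trace: 'W' (try body) → 'Y' (except IndexError) → 'A' (after the try/except). Output: WYA

Answer: WYA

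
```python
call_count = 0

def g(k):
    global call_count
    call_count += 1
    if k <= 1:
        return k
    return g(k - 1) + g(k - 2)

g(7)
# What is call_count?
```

Calls(k) = 1 + Calls(k-1) + Calls(k-2); Calls(0)=Calls(1)=1. For k=7 this gives 41.

Answer: 41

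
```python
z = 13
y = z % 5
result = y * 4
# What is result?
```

Trace:
`z = 13` → z = 13
`y = z % 5` → y = 3
`result = y * 4` → result = 12
So result = 12

Answer: 12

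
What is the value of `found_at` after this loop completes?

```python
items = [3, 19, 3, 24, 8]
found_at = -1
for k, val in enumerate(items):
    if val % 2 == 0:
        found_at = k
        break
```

First even number index in [3, 19, 3, 24, 8]
`found_at` takes the values: -1 → 3

Answer: 3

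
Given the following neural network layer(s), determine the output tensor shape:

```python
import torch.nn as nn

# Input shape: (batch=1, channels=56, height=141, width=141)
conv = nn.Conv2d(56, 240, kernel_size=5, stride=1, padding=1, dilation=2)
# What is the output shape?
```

Input: (1, 56, 141, 141) -> Output: (1, 240, 135, 135)

Answer: (1, 240, 135, 135)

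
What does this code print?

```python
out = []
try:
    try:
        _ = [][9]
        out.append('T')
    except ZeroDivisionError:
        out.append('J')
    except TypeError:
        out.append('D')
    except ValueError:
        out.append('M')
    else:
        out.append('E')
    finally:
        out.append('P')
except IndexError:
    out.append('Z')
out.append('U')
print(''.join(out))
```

Execution trace: 'P' (inner finally) → 'Z' (outer except IndexError) → 'U' (after the try/except). Output: PZU

Answer: PZU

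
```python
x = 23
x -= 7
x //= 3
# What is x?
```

Trace:
`x = 23` → x = 23
`x -= 7` → x = 16
`x //= 3` → x = 5
So x = 5

Answer: 5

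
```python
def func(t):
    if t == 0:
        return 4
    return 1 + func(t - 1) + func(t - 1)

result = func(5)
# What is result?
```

func(t) = 1 + 2·func(t-1), func(0)=4. Closed form: (4+1)·2^5 - 1 = 159.

Answer: 159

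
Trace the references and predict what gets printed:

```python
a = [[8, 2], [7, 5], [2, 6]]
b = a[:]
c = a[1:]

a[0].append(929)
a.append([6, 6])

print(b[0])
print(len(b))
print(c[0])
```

Key concept: slice with nested mutation.
Step by step:
`a = [[8, 2], [7, 5], [2, 6]]` → a = [[8, 2], [7, 5], [2, 6]]
`b = a[:]` → b = [[8, 2], [7, 5], [2, 6]]
`c = a[1:]` → c = [[7, 5], [2, 6]]
`a[0].append(929)` → a = [[8, 2, 929], [7, 5], [2, 6]]; b = [[8, 2, 929], [7, 5], [2, 6]]
`a.append([6, 6])` → a = [[8, 2, 929], [7, 5], [2, 6], [6, 6]]
`print(b[0])` → prints [8, 2, 929]
`print(len(b))` → prints 3
`print(c[0])` → prints [7, 5]

Answer:
[8, 2, 929]
3
[7, 5]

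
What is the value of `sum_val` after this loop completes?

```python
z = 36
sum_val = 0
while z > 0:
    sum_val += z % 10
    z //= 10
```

Sum digits of 36
`sum_val` takes the values: 0 → 6 → 9

Answer: 9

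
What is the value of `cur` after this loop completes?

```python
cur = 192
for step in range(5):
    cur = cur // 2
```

Halve 5 times: 192 // 2^5 = 6
`cur` takes the values: 192 → 96 → 48 → 24 → 12 → 6

Answer: 6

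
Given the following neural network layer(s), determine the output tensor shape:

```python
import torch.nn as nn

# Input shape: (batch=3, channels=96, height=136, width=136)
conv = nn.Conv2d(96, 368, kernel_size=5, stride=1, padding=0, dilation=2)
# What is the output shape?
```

Input: (3, 96, 136, 136) -> Output: (3, 368, 128, 128)

Answer: (3, 368, 128, 128)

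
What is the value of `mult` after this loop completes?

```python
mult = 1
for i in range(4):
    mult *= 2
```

2^4 = 16
`mult` takes the values: 1 → 2 → 4 → 8 → 16

Answer: 16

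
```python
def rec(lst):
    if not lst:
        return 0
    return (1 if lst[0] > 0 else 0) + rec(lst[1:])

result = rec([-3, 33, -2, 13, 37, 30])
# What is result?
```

Count of positive elements in [-3, 33, -2, 13, 37, 30] = 4

Answer: 4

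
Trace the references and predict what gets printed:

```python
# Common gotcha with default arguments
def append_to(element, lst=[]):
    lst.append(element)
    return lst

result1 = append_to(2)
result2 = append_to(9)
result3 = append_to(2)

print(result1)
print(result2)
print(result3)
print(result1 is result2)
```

Key concept: mutable default argument gotcha.
Step by step:
`result1 = append_to(2)` → result1 = [2]
`result2 = append_to(9)` → result1 = [2, 9] (same object as result2); result2 = [2, 9] (same object as result1)
`result3 = append_to(2)` → result1 = [2, 9, 2] (same object as result2, result3); result2 = [2, 9, 2] (same object as result1, result3); result3 = [2, 9, 2] (same object as result1, result2)
`print(result1)` → prints [2, 9, 2]
`print(result2)` → prints [2, 9, 2]
`print(result3)` → prints [2, 9, 2]
`print(result1 is result2)` → prints True

Answer:
[2, 9, 2]
[2, 9, 2]
[2, 9, 2]
True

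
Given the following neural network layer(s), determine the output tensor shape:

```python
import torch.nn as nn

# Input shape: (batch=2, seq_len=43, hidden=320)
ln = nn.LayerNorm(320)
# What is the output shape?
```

Input: (2, 43, 320) -> Output: (2, 43, 320)

Answer: (2, 43, 320)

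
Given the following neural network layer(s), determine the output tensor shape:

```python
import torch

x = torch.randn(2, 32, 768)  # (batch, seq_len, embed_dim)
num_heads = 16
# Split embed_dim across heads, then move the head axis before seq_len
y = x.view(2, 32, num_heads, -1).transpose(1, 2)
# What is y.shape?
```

Input: (2, 32, 768) -> head_dim = 768 // 16 = 48; after view: (2, 32, 16, 48) -> after transpose(1, 2): (2, 16, 32, 48) -> Output: (2, 16, 32, 48)

Answer: (2, 16, 32, 48)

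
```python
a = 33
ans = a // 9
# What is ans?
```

Trace:
`a = 33` → a = 33
`ans = a // 9` → ans = 3
So ans = 3

Answer: 3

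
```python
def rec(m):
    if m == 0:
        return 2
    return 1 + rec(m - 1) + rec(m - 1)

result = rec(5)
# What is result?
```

rec(m) = 1 + 2·rec(m-1), rec(0)=2. Closed form: (2+1)·2^5 - 1 = 95.

Answer: 95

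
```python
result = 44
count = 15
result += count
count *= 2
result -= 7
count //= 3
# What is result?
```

Trace:
`result = 44` → result = 44
`count = 15` → count = 15
`result += count` → result = 59
`count *= 2` → count = 30
`result -= 7` → result = 52
`count //= 3` → count = 10
So result = 52

Answer: 52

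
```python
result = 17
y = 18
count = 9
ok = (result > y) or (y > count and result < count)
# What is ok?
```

Trace:
`result = 17` → result = 17
`y = 18` → y = 18
`count = 9` → count = 9
`ok = (result > y) or (y > count and result < count)` → ok = False
So ok = False

Answer: False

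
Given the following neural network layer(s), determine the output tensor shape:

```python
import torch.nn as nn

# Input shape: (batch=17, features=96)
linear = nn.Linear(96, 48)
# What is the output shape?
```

Input: (17, 96) -> Output: (17, 48)

Answer: (17, 48)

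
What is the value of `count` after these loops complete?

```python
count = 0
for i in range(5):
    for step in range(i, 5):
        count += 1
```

Upper triangle: 5 + 4 + ... + 1
`count` takes the values: 0 → 1 → 2 → 3 → 4 → 5 → 6 → 7 → 8 → 9 → 10 → 11 → 12 → 13 → 14 → 15

Answer: 15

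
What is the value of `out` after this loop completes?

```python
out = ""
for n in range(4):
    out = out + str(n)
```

Concatenate digits 0 to 3
`out` takes the values: "" → "0" → "01" → "012" → "0123"

Answer: "0123"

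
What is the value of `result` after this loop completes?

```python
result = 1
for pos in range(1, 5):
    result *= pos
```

4! = 24
`result` takes the values: 1 → 2 → 6 → 24

Answer: 24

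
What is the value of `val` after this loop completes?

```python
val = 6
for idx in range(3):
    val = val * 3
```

Multiply by 3, 3 times: 6 * 3^3 = 162
`val` takes the values: 6 → 18 → 54 → 162

Answer: 162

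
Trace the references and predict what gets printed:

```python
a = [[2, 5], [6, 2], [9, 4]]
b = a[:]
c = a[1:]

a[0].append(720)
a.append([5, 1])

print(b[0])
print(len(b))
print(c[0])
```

Key concept: slice with nested mutation.
Step by step:
`a = [[2, 5], [6, 2], [9, 4]]` → a = [[2, 5], [6, 2], [9, 4]]
`b = a[:]` → b = [[2, 5], [6, 2], [9, 4]]
`c = a[1:]` → c = [[6, 2], [9, 4]]
`a[0].append(720)` → a = [[2, 5, 720], [6, 2], [9, 4]]; b = [[2, 5, 720], [6, 2], [9, 4]]
`a.append([5, 1])` → a = [[2, 5, 720], [6, 2], [9, 4], [5, 1]]
`print(b[0])` → prints [2, 5, 720]
`print(len(b))` → prints 3
`print(c[0])` → prints [6, 2]

Answer:
[2, 5, 720]
3
[6, 2]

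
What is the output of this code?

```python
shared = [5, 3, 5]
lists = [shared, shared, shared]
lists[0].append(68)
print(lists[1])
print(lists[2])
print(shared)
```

Key concept: list of same reference.
Step by step:
`shared = [5, 3, 5]` → shared = [5, 3, 5]
`lists = [shared, shared, shared]` → lists = [[5, 3, 5], [5, 3, 5], [5, 3, 5]]
`lists[0].append(68)` → shared = [5, 3, 5, 68]; lists = [[5, 3, 5, 68], [5, 3, 5, 68], [5, 3, 5, 68]]
`print(lists[1])` → prints [5, 3, 5, 68]
`print(lists[2])` → prints [5, 3, 5, 68]
`print(shared)` → prints [5, 3, 5, 68]

Answer:
[5, 3, 5, 68]
[5, 3, 5, 68]
[5, 3, 5, 68]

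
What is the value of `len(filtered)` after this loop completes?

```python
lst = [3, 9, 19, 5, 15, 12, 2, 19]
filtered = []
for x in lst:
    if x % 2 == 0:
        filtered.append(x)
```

Count even numbers in [3, 9, 19, 5, 15, 12, 2, 19]
`filtered` takes the values: [] → [12] → [12, 2]
So `len(filtered)` = 2

Answer: 2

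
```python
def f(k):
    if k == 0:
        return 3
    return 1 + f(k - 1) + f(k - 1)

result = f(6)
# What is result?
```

f(k) = 1 + 2·f(k-1), f(0)=3. Closed form: (3+1)·2^6 - 1 = 255.

Answer: 255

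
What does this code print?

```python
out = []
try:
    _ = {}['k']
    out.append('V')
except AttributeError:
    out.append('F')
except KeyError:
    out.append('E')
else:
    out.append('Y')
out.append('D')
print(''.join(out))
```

Execution trace: 'E' (except KeyError) → 'D' (after the try/except). Output: ED

Answer: ED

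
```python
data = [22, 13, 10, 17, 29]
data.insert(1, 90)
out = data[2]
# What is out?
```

Trace:
`data = [22, 13, 10, 17, 29]` → data = [22, 13, 10, 17, 29]
`data.insert(1, 90)` → data = [22, 90, 13, 10, 17, 29]
`out = data[2]` → out = 13
So out = 13

Answer: 13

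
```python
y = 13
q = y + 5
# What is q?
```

Trace:
`y = 13` → y = 13
`q = y + 5` → q = 18
So q = 18

Answer: 18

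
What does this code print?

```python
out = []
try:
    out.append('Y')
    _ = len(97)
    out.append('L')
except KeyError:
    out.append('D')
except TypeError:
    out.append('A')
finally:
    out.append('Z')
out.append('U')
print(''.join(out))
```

Execution trace: 'Y' (try body) → 'A' (except TypeError) → 'Z' (finally) → 'U' (after the try/except). Output: YAZU

Answer: YAZU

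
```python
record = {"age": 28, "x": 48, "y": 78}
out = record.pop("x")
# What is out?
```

Trace:
`record = {"age": 28, "x": 48, "y": 78}` → record = {'age': 28, 'x': 48, 'y': 78}
`out = record.pop("x")` → record = {'age': 28, 'y': 78}; out = 48
So out = 48

Answer: 48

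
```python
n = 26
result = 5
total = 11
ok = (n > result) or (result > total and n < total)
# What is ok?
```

Trace:
`n = 26` → n = 26
`result = 5` → result = 5
`total = 11` → total = 11
`ok = (n > result) or (result > total and n < total)` → ok = True
So ok = True

Answer: True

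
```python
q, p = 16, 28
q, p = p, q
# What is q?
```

Trace:
`q, p = 16, 28` → q = 16; p = 28
`q, p = p, q` → q = 28; p = 16
So q = 28

Answer: 28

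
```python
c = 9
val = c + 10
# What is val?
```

Trace:
`c = 9` → c = 9
`val = c + 10` → val = 19
So val = 19

Answer: 19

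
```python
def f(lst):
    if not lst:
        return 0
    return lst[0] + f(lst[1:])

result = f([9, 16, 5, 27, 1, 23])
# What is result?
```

9 + 16 + 5 + 27 + 1 + 23 + 0 = 81

Answer: 81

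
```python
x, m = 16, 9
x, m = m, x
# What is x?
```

Trace:
`x, m = 16, 9` → x = 16; m = 9
`x, m = m, x` → x = 9; m = 16
So x = 9

Answer: 9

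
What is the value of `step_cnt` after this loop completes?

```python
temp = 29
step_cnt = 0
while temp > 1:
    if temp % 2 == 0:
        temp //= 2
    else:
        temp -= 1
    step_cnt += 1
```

Steps to reduce 29 to 1
`step_cnt` takes the values: 0 → 1 → 2 → 3 → 4 → 5 → 6 → 7

Answer: 7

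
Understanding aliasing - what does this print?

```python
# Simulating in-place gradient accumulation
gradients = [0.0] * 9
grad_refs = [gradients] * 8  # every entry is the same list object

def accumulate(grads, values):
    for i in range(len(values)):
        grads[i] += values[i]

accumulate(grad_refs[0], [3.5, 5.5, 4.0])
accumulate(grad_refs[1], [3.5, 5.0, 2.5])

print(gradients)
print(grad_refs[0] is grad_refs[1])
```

Key concept: gradient accumulation aliasing.
Step by step:
`gradients = [0.0] * 9` → gradients = [0.0, 0.0, 0.0, 0.0, 0.0, 0.0, 0.0, 0.0, 0.0]
`grad_refs = [gradients] * 8` → grad_refs = [[0.0, 0.0, 0.0, 0.0, 0.0, 0.0, 0.0, 0.0, 0.0], [0.0, 0.0, 0.0, 0.0, 0.0, 0.0, 0.0, 0.0, 0.0], [0.0, 0.0, 0.0, 0.0, 0.0, 0.0, 0.0, 0.0, 0.0], [0.0, 0.0, 0.0, 0.0, 0.0, 0.0, 0.0, 0.0, 0.0], [0.0, 0.0, 0.0, 0.0, 0.0, 0.0, 0.0, 0.0, 0.0], [0.0, 0.0, 0.0, 0.0, 0.0, 0.0, 0.0, 0.0, 0.0], [0.0, 0.0, 0.0, 0.0, 0.0, 0.0, 0.0, 0.0, 0.0], [0.0, 0.0, 0.0, 0.0, 0.0, 0.0, 0.0, 0.0, 0.0]]
`accumulate(grad_refs[0], [3.5, 5.5, 4.0])` → gradients = [3.5, 5.5, 4.0, 0.0, 0.0, 0.0, 0.0, 0.0, 0.0]; grad_refs = [[3.5, 5.5, 4.0, 0.0, 0.0, 0.0, 0.0, 0.0, 0.0], [3.5, 5.5, 4.0, 0.0, 0.0, 0.0, 0.0, 0.0, 0.0], [3.5, 5.5, 4.0, 0.0, 0.0, 0.0, 0.0, 0.0, 0.0], [3.5, 5.5, 4.0, 0.0, 0.0, 0.0, 0.0, 0.0, 0.0], [3.5, 5.5, 4.0, 0.0, 0.0, 0.0, 0.0, 0.0, 0.0], [3.5, 5.5, 4.0, 0.0, 0.0, 0.0, 0.0, 0.0, 0.0], [3.5, 5.5, 4.0, 0.0, 0.0, 0.0, 0.0, 0.0, 0.0], [3.5, 5.5, 4.0, 0.0, 0.0, 0.0, 0.0, 0.0, 0.0]]
`accumulate(grad_refs[1], [3.5, 5.0, 2.5])` → gradients = [7.0, 10.5, 6.5, 0.0, 0.0, 0.0, 0.0, 0.0, 0.0]; grad_refs = [[7.0, 10.5, 6.5, 0.0, 0.0, 0.0, 0.0, 0.0, 0.0], [7.0, 10.5, 6.5, 0.0, 0.0, 0.0, 0.0, 0.0, 0.0], [7.0, 10.5, 6.5, 0.0, 0.0, 0.0, 0.0, 0.0, 0.0], [7.0, 10.5, 6.5, 0.0, 0.0, 0.0, 0.0, 0.0, 0.0], [7.0, 10.5, 6.5, 0.0, 0.0, 0.0, 0.0, 0.0, 0.0], [7.0, 10.5, 6.5, 0.0, 0.0, 0.0, 0.0, 0.0, 0.0], [7.0, 10.5, 6.5, 0.0, 0.0, 0.0, 0.0, 0.0, 0.0], [7.0, 10.5, 6.5, 0.0, 0.0, 0.0, 0.0, 0.0, 0.0]]
`print(gradients)` → prints [7.0, 10.5, 6.5, 0.0, 0.0, 0.0, 0.0, 0.0, 0.0]
`print(grad_refs[0] is grad_refs[1])` → prints True

Answer:
[7.0, 10.5, 6.5, 0.0, 0.0, 0.0, 0.0, 0.0, 0.0]
True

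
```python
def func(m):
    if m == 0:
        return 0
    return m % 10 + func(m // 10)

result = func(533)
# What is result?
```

Sum of digits of 533: 3 + 3 + 5 = 11

Answer: 11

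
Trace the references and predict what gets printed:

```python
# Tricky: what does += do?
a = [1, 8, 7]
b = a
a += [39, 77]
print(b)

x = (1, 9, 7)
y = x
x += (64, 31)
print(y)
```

Key concept: += behavior differs for mutable vs immutable.
Step by step:
`a = [1, 8, 7]` → a = [1, 8, 7]
`b = a` → b = [1, 8, 7] (same object as a)
`a += [39, 77]` → a = [1, 8, 7, 39, 77] (same object as b); b = [1, 8, 7, 39, 77] (same object as a)
`print(b)` → prints [1, 8, 7, 39, 77]
`x = (1, 9, 7)` → x = (1, 9, 7)
`y = x` → y = (1, 9, 7)
`x += (64, 31)` → x = (1, 9, 7, 64, 31)
`print(y)` → prints (1, 9, 7)

Answer:
[1, 8, 7, 39, 77]
(1, 9, 7)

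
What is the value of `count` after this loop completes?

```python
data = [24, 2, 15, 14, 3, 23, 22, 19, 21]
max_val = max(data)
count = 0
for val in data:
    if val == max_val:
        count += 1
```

Count of max value 24 in [24, 2, 15, 14, 3, 23, 22, 19, 21]
`count` takes the values: 0 → 1

Answer: 1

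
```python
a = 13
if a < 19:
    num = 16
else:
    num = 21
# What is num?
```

Trace:
`a = 13` → a = 13
`if a < 19: ...` → a < 19 is True → num = 16
So num = 16

Answer: 16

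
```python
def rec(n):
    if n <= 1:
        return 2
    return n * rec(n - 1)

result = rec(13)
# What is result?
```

rec(13) = 13 * 12 * 11 * 10 * 9 * 8 * 7 * 6 * 5 * 4 * 3 * 2 * 2 = 12454041600

Answer: 12454041600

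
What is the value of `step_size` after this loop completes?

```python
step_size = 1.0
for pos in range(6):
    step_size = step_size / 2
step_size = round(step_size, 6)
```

Halving LR 6 times: 1 / 2^6
`step_size` takes the values: 1.0 → 0.5 → 0.25 → 0.125 → 0.0625 → 0.03125 → 0.015625

Answer: 0.015625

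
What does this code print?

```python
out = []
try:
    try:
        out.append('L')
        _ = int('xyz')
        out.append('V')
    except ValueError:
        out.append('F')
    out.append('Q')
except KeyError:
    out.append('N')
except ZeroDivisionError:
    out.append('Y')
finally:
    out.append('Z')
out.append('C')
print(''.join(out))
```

Execution trace: 'L' (inner try body) → 'F' (inner except ValueError) → 'Q' (try body, no exception) → 'Z' (finally) → 'C' (after the try/except). Output: LFQZC

Answer: LFQZC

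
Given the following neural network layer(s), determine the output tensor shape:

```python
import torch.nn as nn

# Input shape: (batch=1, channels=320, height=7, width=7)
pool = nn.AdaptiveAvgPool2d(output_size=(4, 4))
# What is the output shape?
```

Input: (1, 320, 7, 7) -> Output: (1, 320, 4, 4)

Answer: (1, 320, 4, 4)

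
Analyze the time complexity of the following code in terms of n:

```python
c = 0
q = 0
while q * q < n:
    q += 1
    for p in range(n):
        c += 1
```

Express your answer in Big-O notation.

Each loop level contributes: √n × n. Multiplying the contributions gives O(n√n).

Answer: O(n√n)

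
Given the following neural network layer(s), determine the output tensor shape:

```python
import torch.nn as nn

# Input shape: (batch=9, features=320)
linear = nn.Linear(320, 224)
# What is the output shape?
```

Input: (9, 320) -> Output: (9, 224)

Answer: (9, 224)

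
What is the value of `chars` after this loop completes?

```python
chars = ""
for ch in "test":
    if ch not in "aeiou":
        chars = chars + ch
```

Remove vowels from 'test'
`chars` takes the values: "" → "t" → "ts" → "tst"

Answer: "tst"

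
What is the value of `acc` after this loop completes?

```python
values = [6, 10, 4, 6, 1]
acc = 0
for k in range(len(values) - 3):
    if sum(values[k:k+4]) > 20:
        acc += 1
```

Count windows with sum > 20
`acc` takes the values: 0 → 1 → 2

Answer: 2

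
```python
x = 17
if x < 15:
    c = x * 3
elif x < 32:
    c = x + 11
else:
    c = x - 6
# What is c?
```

Trace:
`x = 17` → x = 17
`if x < 15: ...` → x < 15 is False, x < 32 is True → c = 28
So c = 28

Answer: 28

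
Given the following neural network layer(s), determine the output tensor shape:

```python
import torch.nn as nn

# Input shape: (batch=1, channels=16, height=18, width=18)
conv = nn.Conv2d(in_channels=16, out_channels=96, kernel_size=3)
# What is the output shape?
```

Input: (1, 16, 18, 18) -> Output: (1, 96, 16, 16)

Answer: (1, 96, 16, 16)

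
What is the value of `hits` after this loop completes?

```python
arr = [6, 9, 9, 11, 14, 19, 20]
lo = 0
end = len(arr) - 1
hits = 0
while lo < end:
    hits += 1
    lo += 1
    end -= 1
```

Iterations until pointers meet (list length 7)
`hits` takes the values: 0 → 1 → 2 → 3

Answer: 3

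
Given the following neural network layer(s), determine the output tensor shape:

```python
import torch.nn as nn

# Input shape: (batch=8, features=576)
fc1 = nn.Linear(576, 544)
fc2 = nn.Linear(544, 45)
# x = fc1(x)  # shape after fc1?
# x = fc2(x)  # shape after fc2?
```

Input: (8, 576) -> after fc1: (8, 544) -> Output: (8, 45)

Answer: (8, 45)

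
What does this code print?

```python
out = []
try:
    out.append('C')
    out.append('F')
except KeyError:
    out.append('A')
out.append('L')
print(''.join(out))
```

Execution trace: 'C' (try body) → 'F' (try body, no exception) → 'L' (after the try/except). Output: CFL

Answer: CFL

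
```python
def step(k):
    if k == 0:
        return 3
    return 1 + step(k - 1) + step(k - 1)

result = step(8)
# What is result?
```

step(k) = 1 + 2·step(k-1), step(0)=3. Closed form: (3+1)·2^8 - 1 = 1023.

Answer: 1023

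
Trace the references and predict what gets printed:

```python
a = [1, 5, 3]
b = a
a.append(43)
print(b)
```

Key concept: basic list aliasing.
Step by step:
`a = [1, 5, 3]` → a = [1, 5, 3]
`b = a` → b = [1, 5, 3] (same object as a)
`a.append(43)` → a = [1, 5, 3, 43] (same object as b); b = [1, 5, 3, 43] (same object as a)
`print(b)` → prints [1, 5, 3, 43]

Answer: [1, 5, 3, 43]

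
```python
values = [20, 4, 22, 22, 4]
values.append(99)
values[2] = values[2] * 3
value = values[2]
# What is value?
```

Trace:
`values = [20, 4, 22, 22, 4]` → values = [20, 4, 22, 22, 4]
`values.append(99)` → values = [20, 4, 22, 22, 4, 99]
`values[2] = values[2] * 3` → values = [20, 4, 66, 22, 4, 99]
`value = values[2]` → value = 66
So value = 66

Answer: 66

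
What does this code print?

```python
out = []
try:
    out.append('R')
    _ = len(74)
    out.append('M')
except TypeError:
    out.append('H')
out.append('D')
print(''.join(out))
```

Execution trace: 'R' (try body) → 'H' (except TypeError) → 'D' (after the try/except). Output: RHD

Answer: RHD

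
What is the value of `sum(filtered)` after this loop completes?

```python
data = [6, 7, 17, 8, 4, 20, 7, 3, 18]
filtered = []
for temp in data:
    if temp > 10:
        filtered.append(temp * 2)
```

Sum of doubled values > 10
`filtered` takes the values: [] → [34] → [34, 40] → [34, 40, 36]
So `sum(filtered)` = 110

Answer: 110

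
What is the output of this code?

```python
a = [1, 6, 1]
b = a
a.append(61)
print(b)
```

Key concept: basic list aliasing.
Step by step:
`a = [1, 6, 1]` → a = [1, 6, 1]
`b = a` → b = [1, 6, 1] (same object as a)
`a.append(61)` → a = [1, 6, 1, 61] (same object as b); b = [1, 6, 1, 61] (same object as a)
`print(b)` → prints [1, 6, 1, 61]

Answer: [1, 6, 1, 61]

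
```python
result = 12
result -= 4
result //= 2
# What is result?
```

Trace:
`result = 12` → result = 12
`result -= 4` → result = 8
`result //= 2` → result = 4
So result = 4

Answer: 4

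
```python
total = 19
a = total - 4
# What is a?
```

Trace:
`total = 19` → total = 19
`a = total - 4` → a = 15
So a = 15

Answer: 15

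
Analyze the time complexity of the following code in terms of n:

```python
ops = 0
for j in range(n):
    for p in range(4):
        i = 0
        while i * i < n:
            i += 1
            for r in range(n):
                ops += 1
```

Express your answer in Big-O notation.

Each loop level contributes: n × 1 × √n × n. Multiplying the contributions gives O(n^2√n).

Answer: O(n^2√n)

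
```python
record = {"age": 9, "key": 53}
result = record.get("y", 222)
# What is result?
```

Trace:
`record = {"age": 9, "key": 53}` → record = {'age': 9, 'key': 53}
`result = record.get("y", 222)` → result = 222
So result = 222

Answer: 222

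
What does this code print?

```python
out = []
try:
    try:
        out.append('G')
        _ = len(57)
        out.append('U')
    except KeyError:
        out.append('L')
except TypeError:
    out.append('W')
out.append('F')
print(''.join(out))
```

Execution trace: 'G' (try body) → 'W' (outer except TypeError) → 'F' (after the try/except). Output: GWF

Answer: GWF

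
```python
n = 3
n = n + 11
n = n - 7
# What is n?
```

Trace:
`n = 3` → n = 3
`n = n + 11` → n = 14
`n = n - 7` → n = 7
So n = 7

Answer: 7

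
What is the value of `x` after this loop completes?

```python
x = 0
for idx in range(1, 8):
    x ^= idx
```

XOR of 1 to 7
`x` takes the values: 0 → 1 → 3 → 0 → 4 → 1 → 7 → 0

Answer: 0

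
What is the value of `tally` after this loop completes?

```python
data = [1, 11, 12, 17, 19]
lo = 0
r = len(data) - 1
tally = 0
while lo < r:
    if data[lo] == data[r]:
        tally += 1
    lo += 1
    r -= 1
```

Count matching pairs from ends
`tally` takes the values: 0

Answer: 0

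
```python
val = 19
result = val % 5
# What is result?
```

Trace:
`val = 19` → val = 19
`result = val % 5` → result = 4
So result = 4

Answer: 4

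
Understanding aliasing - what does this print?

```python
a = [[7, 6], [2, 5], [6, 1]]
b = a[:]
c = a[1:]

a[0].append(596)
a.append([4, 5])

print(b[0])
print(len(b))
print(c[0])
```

Key concept: slice with nested mutation.
Step by step:
`a = [[7, 6], [2, 5], [6, 1]]` → a = [[7, 6], [2, 5], [6, 1]]
`b = a[:]` → b = [[7, 6], [2, 5], [6, 1]]
`c = a[1:]` → c = [[2, 5], [6, 1]]
`a[0].append(596)` → a = [[7, 6, 596], [2, 5], [6, 1]]; b = [[7, 6, 596], [2, 5], [6, 1]]
`a.append([4, 5])` → a = [[7, 6, 596], [2, 5], [6, 1], [4, 5]]
`print(b[0])` → prints [7, 6, 596]
`print(len(b))` → prints 3
`print(c[0])` → prints [2, 5]

Answer:
[7, 6, 596]
3
[2, 5]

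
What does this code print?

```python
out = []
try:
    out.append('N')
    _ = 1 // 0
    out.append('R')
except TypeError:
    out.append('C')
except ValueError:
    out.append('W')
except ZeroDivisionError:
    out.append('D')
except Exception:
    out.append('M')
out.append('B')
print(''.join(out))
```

Execution trace: 'N' (try body) → 'D' (except ZeroDivisionError) → 'B' (after the try/except). Output: NDB

Answer: NDB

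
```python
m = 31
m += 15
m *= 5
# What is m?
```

Trace:
`m = 31` → m = 31
`m += 15` → m = 46
`m *= 5` → m = 230
So m = 230

Answer: 230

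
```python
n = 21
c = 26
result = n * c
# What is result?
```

Trace:
`n = 21` → n = 21
`c = 26` → c = 26
`result = n * c` → result = 546
So result = 546

Answer: 546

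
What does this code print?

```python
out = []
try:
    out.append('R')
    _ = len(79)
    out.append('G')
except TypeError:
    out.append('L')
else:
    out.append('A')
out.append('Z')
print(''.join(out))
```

Execution trace: 'R' (try body) → 'L' (except TypeError) → 'Z' (after the try/except). Output: RLZ

Answer: RLZ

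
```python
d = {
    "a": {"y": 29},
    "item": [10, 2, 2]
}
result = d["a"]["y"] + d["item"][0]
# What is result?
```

Trace:
`d = { ...` → d = {'a': {'y': 29}, 'item': [10, 2, 2]}
`result = d["a"]["y"] + d["item"][0]` → result = 39
So result = 39

Answer: 39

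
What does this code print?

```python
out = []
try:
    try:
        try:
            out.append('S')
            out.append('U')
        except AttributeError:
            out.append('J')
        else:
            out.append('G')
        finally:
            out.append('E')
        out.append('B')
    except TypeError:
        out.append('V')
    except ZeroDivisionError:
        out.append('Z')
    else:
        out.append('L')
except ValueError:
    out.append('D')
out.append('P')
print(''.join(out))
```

Execution trace: 'S' (inner try body) → 'U' (inner try body, no exception) → 'G' (inner else) → 'E' (inner finally) → 'B' (try body, no exception) → 'L' (else) → 'P' (after the try/except). Output: SUGEBLP

Answer: SUGEBLP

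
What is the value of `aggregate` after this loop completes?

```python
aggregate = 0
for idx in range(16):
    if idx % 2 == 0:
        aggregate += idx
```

Sum of even numbers 0 to 15
`aggregate` takes the values: 0 → 2 → 6 → 12 → 20 → 30 → 42 → 56

Answer: 56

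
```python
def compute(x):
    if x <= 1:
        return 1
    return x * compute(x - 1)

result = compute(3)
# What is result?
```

compute(3) = 3 * 2 * 1 = 6

Answer: 6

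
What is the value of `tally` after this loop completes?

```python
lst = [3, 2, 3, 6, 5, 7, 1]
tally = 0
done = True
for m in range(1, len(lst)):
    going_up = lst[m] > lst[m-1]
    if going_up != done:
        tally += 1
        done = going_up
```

Count direction changes in [3, 2, 3, 6, 5, 7, 1]
`tally` takes the values: 0 → 1 → 2 → 3 → 4 → 5

Answer: 5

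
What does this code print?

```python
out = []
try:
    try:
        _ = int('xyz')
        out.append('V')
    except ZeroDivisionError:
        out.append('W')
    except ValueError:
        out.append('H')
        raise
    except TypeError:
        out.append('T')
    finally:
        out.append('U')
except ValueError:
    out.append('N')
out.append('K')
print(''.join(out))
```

Execution trace: 'H' (inner except ValueError) → 'U' (inner finally) → 'N' (outer except ValueError) → 'K' (after the try/except). Output: HUNK

Answer: HUNK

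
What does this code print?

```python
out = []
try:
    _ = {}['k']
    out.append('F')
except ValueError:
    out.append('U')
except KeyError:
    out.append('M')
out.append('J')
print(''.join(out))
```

Execution trace: 'M' (except KeyError) → 'J' (after the try/except). Output: MJ

Answer: MJ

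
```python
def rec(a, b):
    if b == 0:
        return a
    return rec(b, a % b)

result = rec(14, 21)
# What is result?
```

rec(14, 21) -> rec(21, 14) -> rec(14, 7) -> rec(7, 0) -> 7

Answer: 7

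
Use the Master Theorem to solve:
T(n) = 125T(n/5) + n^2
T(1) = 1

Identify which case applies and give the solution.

a=125, b=5, f(n)=n^2. log_5(125) = 3. Since c=2 < 3, Case 1 applies: T(n) = Θ(n^log_b(a)) = O(n^3).

Answer: O(n^3) - Case 1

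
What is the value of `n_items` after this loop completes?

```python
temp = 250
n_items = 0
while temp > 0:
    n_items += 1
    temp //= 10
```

Count digits by repeated division by 10
`n_items` takes the values: 0 → 1 → 2 → 3

Answer: 3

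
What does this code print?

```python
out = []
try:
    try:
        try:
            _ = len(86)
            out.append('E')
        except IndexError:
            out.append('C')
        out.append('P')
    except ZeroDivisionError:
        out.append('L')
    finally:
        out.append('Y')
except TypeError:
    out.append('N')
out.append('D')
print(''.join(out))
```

Execution trace: 'Y' (finally) → 'N' (outer except TypeError) → 'D' (after the try/except). Output: YND

Answer: YND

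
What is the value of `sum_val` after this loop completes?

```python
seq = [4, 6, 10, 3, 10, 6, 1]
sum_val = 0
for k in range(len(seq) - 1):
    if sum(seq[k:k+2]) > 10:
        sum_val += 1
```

Count windows with sum > 10
`sum_val` takes the values: 0 → 1 → 2 → 3 → 4

Answer: 4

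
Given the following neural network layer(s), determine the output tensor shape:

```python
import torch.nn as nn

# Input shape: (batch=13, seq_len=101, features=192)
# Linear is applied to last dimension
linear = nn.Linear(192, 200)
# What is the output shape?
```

Input: (13, 101, 192) -> Output: (13, 101, 200)

Answer: (13, 101, 200)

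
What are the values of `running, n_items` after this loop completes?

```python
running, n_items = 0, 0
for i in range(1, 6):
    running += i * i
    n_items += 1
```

Sum of squares and count
`running, n_items` takes the values: (0, 0) → (1, 0) → (1, 1) → (5, 1) → (5, 2) → (14, 2) → (14, 3) → (30, 3) → (30, 4) → (55, 4) → (55, 5)

Answer: 55, 5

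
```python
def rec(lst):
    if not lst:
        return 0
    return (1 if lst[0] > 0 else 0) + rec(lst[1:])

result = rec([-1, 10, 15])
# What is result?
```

Count of positive elements in [-1, 10, 15] = 2

Answer: 2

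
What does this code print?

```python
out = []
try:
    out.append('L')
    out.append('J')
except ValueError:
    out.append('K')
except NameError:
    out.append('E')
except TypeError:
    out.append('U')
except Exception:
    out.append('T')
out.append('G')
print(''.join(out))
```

Execution trace: 'L' (try body) → 'J' (try body, no exception) → 'G' (after the try/except). Output: LJG

Answer: LJG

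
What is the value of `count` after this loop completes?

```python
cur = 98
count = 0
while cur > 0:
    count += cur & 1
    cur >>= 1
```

Count set bits in 98 (binary: 0b1100010)
`count` takes the values: 0 → 1 → 2 → 3

Answer: 3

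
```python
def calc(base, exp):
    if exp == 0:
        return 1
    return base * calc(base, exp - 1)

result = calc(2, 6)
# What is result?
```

calc(2, 6) = 2 * 2 * 2 * 2 * 2 * 2 = 64

Answer: 64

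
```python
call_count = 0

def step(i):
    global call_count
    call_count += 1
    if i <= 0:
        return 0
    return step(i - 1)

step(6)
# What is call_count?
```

Linear recursion stepping by 1: 7 calls from i=6 down to ≤0.

Answer: 7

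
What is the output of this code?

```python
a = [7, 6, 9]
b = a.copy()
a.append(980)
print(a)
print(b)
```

Key concept: list.copy() creates independent copy.
Step by step:
`a = [7, 6, 9]` → a = [7, 6, 9]
`b = a.copy()` → b = [7, 6, 9]
`a.append(980)` → a = [7, 6, 9, 980]
`print(a)` → prints [7, 6, 9, 980]
`print(b)` → prints [7, 6, 9]

Answer:
[7, 6, 9, 980]
[7, 6, 9]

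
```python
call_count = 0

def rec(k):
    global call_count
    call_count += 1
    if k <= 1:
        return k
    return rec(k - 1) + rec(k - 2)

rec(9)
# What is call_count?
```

Calls(k) = 1 + Calls(k-1) + Calls(k-2); Calls(0)=Calls(1)=1. For k=9 this gives 109.

Answer: 109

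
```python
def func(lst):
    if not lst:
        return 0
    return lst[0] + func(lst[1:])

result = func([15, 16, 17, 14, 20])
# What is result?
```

15 + 16 + 17 + 14 + 20 + 0 = 82

Answer: 82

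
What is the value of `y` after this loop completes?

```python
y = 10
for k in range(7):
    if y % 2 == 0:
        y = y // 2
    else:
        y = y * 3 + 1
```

Collatz-style transformation from 10
`y` takes the values: 10 → 5 → 16 → 8 → 4 → 2 → 1 → 4

Answer: 4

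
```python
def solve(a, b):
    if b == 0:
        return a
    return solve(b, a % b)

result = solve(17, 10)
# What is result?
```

solve(17, 10) -> solve(10, 7) -> solve(7, 3) -> solve(3, 1) -> solve(1, 0) -> 1

Answer: 1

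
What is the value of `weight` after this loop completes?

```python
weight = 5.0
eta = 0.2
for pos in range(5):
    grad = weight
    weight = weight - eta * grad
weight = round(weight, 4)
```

Gradient descent: w = 5.0 * (1 - 0.2)^5
`weight` takes the values: 5.0 → 4.0 → 3.2 → 2.56 → 2.048 → 1.6384

Answer: 1.6384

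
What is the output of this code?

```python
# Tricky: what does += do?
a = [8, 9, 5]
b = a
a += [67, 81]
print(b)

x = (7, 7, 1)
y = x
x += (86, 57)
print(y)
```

Key concept: += behavior differs for mutable vs immutable.
Step by step:
`a = [8, 9, 5]` → a = [8, 9, 5]
`b = a` → b = [8, 9, 5] (same object as a)
`a += [67, 81]` → a = [8, 9, 5, 67, 81] (same object as b); b = [8, 9, 5, 67, 81] (same object as a)
`print(b)` → prints [8, 9, 5, 67, 81]
`x = (7, 7, 1)` → x = (7, 7, 1)
`y = x` → y = (7, 7, 1)
`x += (86, 57)` → x = (7, 7, 1, 86, 57)
`print(y)` → prints (7, 7, 1)

Answer:
[8, 9, 5, 67, 81]
(7, 7, 1)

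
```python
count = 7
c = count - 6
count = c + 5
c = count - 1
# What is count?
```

Trace:
`count = 7` → count = 7
`c = count - 6` → c = 1
`count = c + 5` → count = 6
`c = count - 1` → c = 5
So count = 6

Answer: 6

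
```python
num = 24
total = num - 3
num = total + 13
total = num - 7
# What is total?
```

Trace:
`num = 24` → num = 24
`total = num - 3` → total = 21
`num = total + 13` → num = 34
`total = num - 7` → total = 27
So total = 27

Answer: 27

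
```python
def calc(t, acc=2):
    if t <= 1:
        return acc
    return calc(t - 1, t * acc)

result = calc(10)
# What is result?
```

Accumulator trace (n, acc): (10, 2) -> (9, 20) -> (8, 180) -> (7, 1440) -> (6, 10080) -> (5, 60480) -> (4, 302400) -> (3, 1209600) -> (2, 3628800) -> (1, 7257600) -> return 7257600

Answer: 7257600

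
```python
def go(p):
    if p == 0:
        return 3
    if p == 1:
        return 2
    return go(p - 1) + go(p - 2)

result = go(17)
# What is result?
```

Build up from base cases: go(0)=3, go(1)=2, go(2)=5, go(3)=7, go(4)=12, go(5)=19, go(6)=31, ..., go(17)=6155

Answer: 6155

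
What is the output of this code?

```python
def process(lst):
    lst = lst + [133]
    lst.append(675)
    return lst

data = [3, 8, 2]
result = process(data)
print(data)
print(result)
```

Key concept: rebinding parameter vs mutation.
Step by step:
`data = [3, 8, 2]` → data = [3, 8, 2]
`result = process(data)` → result = [3, 8, 2, 133, 675]
`print(data)` → prints [3, 8, 2]
`print(result)` → prints [3, 8, 2, 133, 675]

Answer:
[3, 8, 2]
[3, 8, 2, 133, 675]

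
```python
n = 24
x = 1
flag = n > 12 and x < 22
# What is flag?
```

Trace:
`n = 24` → n = 24
`x = 1` → x = 1
`flag = n > 12 and x < 22` → flag = True
So flag = True

Answer: True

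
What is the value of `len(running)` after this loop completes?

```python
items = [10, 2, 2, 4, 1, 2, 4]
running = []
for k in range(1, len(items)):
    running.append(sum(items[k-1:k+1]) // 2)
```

Number of 2-element averages
`running` takes the values: [] → [6] → [6, 2] → [6, 2, 3] → [6, 2, 3, 2] → [6, 2, 3, 2, 1] → [6, 2, 3, 2, 1, 3]
So `len(running)` = 6

Answer: 6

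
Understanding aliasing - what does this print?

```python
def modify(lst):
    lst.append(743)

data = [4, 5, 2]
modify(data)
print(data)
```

Key concept: function modifies passed list.
Step by step:
`data = [4, 5, 2]` → data = [4, 5, 2]
`modify(data)` → data = [4, 5, 2, 743]
`print(data)` → prints [4, 5, 2, 743]

Answer: [4, 5, 2, 743]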